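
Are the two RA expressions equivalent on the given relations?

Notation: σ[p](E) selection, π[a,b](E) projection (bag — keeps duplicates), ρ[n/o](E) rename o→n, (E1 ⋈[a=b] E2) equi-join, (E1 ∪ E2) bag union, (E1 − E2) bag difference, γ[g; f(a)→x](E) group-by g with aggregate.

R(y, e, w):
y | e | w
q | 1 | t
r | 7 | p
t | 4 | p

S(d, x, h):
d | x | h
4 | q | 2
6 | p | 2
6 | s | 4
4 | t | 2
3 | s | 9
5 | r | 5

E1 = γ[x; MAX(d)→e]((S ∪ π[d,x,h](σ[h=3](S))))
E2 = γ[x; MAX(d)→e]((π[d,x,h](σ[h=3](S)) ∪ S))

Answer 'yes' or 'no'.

E1 per-node cardinality:
  S → 6
  S → 6
  σ[h=3](S) → 0
  π[d,x,h](σ[h=3](S)) → 0
  (S ∪ π[d,x,h](σ[h=3](S))) → 6
  γ[x; MAX(d)→e]((S ∪ π[d,x,h](σ[h=3](S)))) → 5
E2 per-node cardinality:
  S → 6
  σ[h=3](S) → 0
  π[d,x,h](σ[h=3](S)) → 0
  S → 6
  (π[d,x,h](σ[h=3](S)) ∪ S) → 6
  γ[x; MAX(d)→e]((π[d,x,h](σ[h=3](S)) ∪ S)) → 5

E1 and E2 produce the same multiset:
x | e
p | 6
q | 4
r | 5
s | 6
t | 4

yes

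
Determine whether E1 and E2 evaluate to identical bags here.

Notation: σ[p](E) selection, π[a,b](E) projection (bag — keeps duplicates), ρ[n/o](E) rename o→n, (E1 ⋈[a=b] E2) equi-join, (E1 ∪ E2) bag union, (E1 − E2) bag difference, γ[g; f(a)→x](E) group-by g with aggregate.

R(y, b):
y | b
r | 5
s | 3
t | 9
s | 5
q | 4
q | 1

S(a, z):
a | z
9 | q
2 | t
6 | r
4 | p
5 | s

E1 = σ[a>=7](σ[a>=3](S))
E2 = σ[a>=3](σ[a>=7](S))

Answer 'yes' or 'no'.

E1 per-node cardinality:
  S → 5
  σ[a>=3](S) → 4
  σ[a>=7](σ[a>=3](S)) → 1
E2 per-node cardinality:
  S → 5
  σ[a>=7](S) → 1
  σ[a>=3](σ[a>=7](S)) → 1

E1 and E2 produce the same multiset:
a | z
9 | q

yes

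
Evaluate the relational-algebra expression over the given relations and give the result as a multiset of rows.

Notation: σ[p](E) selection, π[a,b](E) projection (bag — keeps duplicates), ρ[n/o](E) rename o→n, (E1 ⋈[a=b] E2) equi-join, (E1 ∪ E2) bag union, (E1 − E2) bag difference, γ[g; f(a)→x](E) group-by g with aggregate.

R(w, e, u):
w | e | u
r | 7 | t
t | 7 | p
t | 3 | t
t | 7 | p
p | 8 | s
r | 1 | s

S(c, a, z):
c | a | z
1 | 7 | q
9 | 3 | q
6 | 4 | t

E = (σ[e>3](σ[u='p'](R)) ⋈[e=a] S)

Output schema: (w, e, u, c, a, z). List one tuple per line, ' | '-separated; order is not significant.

Row counts bottom-up:
  R → 6
  σ[u='p'](R) → 2
  σ[e>3](σ[u='p'](R)) → 2
  S → 3
  (σ[e>3](σ[u='p'](R)) ⋈[e=a] S) → 2

== RESULT ==
w | e | u | c | a | z
t | 7 | p | 1 | 7 | q
t | 7 | p | 1 | 7 | q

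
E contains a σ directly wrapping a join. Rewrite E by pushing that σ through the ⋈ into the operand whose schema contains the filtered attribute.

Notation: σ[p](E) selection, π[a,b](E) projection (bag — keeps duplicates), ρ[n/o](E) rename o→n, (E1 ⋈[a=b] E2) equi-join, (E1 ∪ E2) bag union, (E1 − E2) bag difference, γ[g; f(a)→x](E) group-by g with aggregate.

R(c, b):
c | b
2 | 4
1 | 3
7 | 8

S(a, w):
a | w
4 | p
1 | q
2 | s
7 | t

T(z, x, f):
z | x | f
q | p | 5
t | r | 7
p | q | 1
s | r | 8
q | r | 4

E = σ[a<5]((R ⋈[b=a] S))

σ filters on a, owned by the right side.
E' = (R ⋈[b=a] σ[a<5](S))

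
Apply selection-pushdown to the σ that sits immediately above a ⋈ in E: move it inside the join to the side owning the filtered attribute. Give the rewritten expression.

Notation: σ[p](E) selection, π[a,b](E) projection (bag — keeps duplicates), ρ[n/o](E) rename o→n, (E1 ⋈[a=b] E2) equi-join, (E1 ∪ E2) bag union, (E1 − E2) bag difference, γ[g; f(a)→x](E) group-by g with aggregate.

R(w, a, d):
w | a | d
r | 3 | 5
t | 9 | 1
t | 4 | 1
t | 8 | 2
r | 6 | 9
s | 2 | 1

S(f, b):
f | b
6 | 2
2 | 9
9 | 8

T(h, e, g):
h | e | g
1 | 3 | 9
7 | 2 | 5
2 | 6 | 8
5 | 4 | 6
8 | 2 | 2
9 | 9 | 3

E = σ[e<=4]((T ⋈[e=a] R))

σ filters on e, owned by the left side.
E' = (σ[e<=4](T) ⋈[e=a] R)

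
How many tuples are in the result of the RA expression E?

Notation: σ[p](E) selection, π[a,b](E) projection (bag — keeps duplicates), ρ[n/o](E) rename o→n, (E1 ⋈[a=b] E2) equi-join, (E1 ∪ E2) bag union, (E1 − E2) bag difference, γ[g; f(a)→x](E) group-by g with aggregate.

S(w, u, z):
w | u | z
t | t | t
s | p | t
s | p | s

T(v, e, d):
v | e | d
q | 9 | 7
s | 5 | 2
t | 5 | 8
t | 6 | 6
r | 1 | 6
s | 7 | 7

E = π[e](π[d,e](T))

Stepwise |·|:
  T → 6
  π[d,e](T) → 6
  π[e](π[d,e](T)) → 6

|E| = 6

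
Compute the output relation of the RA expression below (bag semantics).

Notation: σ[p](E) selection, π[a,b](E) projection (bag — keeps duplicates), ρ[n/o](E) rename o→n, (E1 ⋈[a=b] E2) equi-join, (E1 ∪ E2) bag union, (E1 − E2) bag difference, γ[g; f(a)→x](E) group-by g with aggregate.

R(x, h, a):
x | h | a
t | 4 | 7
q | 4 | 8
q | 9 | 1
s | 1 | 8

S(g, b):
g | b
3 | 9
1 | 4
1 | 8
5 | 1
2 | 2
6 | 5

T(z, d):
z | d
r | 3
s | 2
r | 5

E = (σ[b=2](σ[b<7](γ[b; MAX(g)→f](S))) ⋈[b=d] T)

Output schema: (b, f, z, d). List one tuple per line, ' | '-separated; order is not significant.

Per-node cardinality:
  S → 6
  γ[b; MAX(g)→f](S) → 6
  σ[b<7](γ[b; MAX(g)→f](S)) → 4
  σ[b=2](σ[b<7](γ[b; MAX(g)→f](S))) → 1
  T → 3
  (σ[b=2](σ[b<7](γ[b; MAX(g)→f](S))) ⋈[b=d] T) → 1

== RESULT ==
b | f | z | d
2 | 2 | s | 2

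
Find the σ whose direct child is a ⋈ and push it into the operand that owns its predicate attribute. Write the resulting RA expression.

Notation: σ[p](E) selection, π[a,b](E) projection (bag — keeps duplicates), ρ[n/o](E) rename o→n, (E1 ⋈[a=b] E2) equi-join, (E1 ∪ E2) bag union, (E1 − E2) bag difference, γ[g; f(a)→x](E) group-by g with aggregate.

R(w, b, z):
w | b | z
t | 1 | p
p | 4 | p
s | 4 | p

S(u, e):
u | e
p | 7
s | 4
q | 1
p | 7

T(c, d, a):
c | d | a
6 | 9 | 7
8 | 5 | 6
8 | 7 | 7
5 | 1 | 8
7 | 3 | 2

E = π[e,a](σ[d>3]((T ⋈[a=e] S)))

σ filters on d, owned by the left side.
E' = π[e,a]((σ[d>3](T) ⋈[a=e] S))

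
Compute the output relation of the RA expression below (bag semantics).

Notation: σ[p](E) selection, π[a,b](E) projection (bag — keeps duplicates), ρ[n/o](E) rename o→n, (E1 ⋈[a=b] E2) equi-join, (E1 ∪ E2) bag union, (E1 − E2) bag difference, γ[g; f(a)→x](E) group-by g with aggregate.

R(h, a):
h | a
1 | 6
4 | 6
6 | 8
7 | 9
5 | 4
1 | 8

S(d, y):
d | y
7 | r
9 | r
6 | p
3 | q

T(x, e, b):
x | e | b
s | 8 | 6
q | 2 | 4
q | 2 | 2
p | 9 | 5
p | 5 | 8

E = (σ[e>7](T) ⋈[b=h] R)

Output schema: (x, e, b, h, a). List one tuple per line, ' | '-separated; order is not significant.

Stepwise |·|:
  T → 5
  σ[e>7](T) → 2
  R → 6
  (σ[e>7](T) ⋈[b=h] R) → 2

== RESULT ==
x | e | b | h | a
p | 9 | 5 | 5 | 4
s | 8 | 6 | 6 | 8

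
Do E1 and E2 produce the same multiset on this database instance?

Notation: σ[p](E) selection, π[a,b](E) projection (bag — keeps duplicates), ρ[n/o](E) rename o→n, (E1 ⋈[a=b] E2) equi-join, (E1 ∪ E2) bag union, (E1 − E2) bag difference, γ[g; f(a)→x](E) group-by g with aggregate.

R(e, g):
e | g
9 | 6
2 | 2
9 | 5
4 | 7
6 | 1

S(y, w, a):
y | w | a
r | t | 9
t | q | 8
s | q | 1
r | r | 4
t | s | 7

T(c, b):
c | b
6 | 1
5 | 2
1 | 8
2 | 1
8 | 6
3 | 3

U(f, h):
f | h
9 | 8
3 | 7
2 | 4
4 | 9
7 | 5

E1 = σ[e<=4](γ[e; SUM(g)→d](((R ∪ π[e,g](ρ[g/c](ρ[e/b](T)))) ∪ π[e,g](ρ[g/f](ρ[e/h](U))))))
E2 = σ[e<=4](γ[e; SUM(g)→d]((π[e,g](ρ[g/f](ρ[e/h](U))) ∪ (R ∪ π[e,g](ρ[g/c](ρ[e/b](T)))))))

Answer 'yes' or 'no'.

E1 stepwise |·|:
  R → 5
  T → 6
  ρ[e/b](T) → 6
  ρ[g/c](ρ[e/b](T)) → 6
  π[e,g](ρ[g/c](ρ[e/b](T))) → 6
  (R ∪ π[e,g](ρ[g/c](ρ[e/b](T)))) → 11
  U → 5
  ρ[e/h](U) → 5
  ρ[g/f](ρ[e/h](U)) → 5
  π[e,g](ρ[g/f](ρ[e/h](U))) → 5
  ((R ∪ π[e,g](ρ[g/c](ρ[e/b](T)))) ∪ π[e,g](ρ[g/f](ρ[e/h](U)))) → 16
  γ[e; SUM(g)→d](((R ∪ π[e,g](ρ[g/c](ρ[e/b](T)))) ∪ π[e,g](ρ[g/f](ρ[e/h](U))))) → 9
  σ[e<=4](γ[e; SUM(g)→d](((R ∪ π[e,g](ρ[g/c](ρ[e/b](T)))) ∪ π[e,g](ρ[g/f](ρ[e/h](U)))))) → 4
E2 stepwise |·|:
  U → 5
  ρ[e/h](U) → 5
  ρ[g/f](ρ[e/h](U)) → 5
  π[e,g](ρ[g/f](ρ[e/h](U))) → 5
  R → 5
  T → 6
  ρ[e/b](T) → 6
  ρ[g/c](ρ[e/b](T)) → 6
  π[e,g](ρ[g/c](ρ[e/b](T))) → 6
  (R ∪ π[e,g](ρ[g/c](ρ[e/b](T)))) → 11
  (π[e,g](ρ[g/f](ρ[e/h](U))) ∪ (R ∪ π[e,g](ρ[g/c](ρ[e/b](T))))) → 16
  γ[e; SUM(g)→d]((π[e,g](ρ[g/f](ρ[e/h](U))) ∪ (R ∪ π[e,g](ρ[g/c](ρ[e/b](T)))))) → 9
  σ[e<=4](γ[e; SUM(g)→d]((π[e,g](ρ[g/f](ρ[e/h](U))) ∪ (R ∪ π[e,g](ρ[g/c](ρ[e/b](T))))))) → 4

E1 and E2 produce the same multiset:
e | d
1 | 8
2 | 7
3 | 3
4 | 9

yes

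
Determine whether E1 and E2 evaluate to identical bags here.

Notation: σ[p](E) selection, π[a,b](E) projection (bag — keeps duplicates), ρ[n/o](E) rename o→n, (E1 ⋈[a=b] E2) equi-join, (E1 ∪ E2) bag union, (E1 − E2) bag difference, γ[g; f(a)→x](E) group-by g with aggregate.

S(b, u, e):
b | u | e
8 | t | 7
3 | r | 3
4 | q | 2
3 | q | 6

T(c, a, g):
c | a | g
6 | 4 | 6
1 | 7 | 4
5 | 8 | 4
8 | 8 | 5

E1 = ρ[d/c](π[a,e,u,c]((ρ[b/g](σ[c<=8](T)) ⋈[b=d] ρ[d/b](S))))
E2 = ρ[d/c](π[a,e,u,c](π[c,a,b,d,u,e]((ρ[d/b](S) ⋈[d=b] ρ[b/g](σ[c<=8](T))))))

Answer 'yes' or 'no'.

E1 stepwise |·|:
  T → 4
  σ[c<=8](T) → 4
  ρ[b/g](σ[c<=8](T)) → 4
  S → 4
  ρ[d/b](S) → 4
  (ρ[b/g](σ[c<=8](T)) ⋈[b=d] ρ[d/b](S)) → 2
  π[a,e,u,c]((ρ[b/g](σ[c<=8](T)) ⋈[b=d] ρ[d/b](S))) → 2
  ρ[d/c](π[a,e,u,c]((ρ[b/g](σ[c<=8](T)) ⋈[b=d] ρ[d/b](S)))) → 2
E2 stepwise |·|:
  S → 4
  ρ[d/b](S) → 4
  T → 4
  σ[c<=8](T) → 4
  ρ[b/g](σ[c<=8](T)) → 4
  (ρ[d/b](S) ⋈[d=b] ρ[b/g](σ[c<=8](T))) → 2
  π[c,a,b,d,u,e]((ρ[d/b](S) ⋈[d=b] ρ[b/g](σ[c<=8](T)))) → 2
  π[a,e,u,c](π[c,a,b,d,u,e]((ρ[d/b](S) ⋈[d=b] ρ[b/g](σ[c<=8](T))))) → 2
  ρ[d/c](π[a,e,u,c](π[c,a,b,d,u,e]((ρ[d/b](S) ⋈[d=b] ρ[b/g](σ[c<=8](T)))))) → 2

E1 and E2 produce the same multiset:
a | e | u | d
7 | 2 | q | 1
8 | 2 | q | 5

yes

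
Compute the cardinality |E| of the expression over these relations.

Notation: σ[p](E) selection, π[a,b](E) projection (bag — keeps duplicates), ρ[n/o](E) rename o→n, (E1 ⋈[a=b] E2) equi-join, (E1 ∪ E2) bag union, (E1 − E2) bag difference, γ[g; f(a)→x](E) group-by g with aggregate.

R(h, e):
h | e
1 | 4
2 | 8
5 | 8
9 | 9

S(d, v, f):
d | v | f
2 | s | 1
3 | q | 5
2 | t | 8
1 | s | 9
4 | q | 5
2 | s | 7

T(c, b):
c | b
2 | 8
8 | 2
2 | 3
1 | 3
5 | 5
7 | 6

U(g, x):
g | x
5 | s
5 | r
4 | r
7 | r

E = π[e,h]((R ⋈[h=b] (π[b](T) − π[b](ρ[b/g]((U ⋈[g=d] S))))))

Stepwise |·|:
  R → 4
  T → 6
  π[b](T) → 6
  U → 4
  S → 6
  (U ⋈[g=d] S) → 1
  ρ[b/g]((U ⋈[g=d] S)) → 1
  π[b](ρ[b/g]((U ⋈[g=d] S))) → 1
  (π[b](T) − π[b](ρ[b/g]((U ⋈[g=d] S)))) → 6
  (R ⋈[h=b] (π[b](T) − π[b](ρ[b/g]((U ⋈[g=d] S))))) → 2
  π[e,h]((R ⋈[h=b] (π[b](T) − π[b](ρ[b/g]((U ⋈[g=d] S)))))) → 2

|E| = 2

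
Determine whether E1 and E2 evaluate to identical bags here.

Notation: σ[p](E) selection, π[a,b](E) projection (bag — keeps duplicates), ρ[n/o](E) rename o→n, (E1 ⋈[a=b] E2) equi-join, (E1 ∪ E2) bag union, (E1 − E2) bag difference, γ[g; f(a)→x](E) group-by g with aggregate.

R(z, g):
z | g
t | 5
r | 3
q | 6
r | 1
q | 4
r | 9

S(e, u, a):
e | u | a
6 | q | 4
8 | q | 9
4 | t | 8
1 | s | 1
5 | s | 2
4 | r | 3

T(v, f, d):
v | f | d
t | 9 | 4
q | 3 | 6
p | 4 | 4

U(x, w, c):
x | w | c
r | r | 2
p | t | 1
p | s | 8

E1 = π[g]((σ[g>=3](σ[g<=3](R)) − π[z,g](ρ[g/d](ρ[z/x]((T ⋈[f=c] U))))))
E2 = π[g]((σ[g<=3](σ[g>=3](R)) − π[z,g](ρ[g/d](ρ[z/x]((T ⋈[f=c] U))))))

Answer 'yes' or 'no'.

E1 row counts bottom-up:
  R → 6
  σ[g<=3](R) → 2
  σ[g>=3](σ[g<=3](R)) → 1
  T → 3
  U → 3
  (T ⋈[f=c] U) → 0
  ρ[z/x]((T ⋈[f=c] U)) → 0
  ρ[g/d](ρ[z/x]((T ⋈[f=c] U))) → 0
  π[z,g](ρ[g/d](ρ[z/x]((T ⋈[f=c] U)))) → 0
  (σ[g>=3](σ[g<=3](R)) − π[z,g](ρ[g/d](ρ[z/x]((T ⋈[f=c] U))))) → 1
  π[g]((σ[g>=3](σ[g<=3](R)) − π[z,g](ρ[g/d](ρ[z/x]((T ⋈[f=c] U)))))) → 1
E2 row counts bottom-up:
  R → 6
  σ[g>=3](R) → 5
  σ[g<=3](σ[g>=3](R)) → 1
  T → 3
  U → 3
  (T ⋈[f=c] U) → 0
  ρ[z/x]((T ⋈[f=c] U)) → 0
  ρ[g/d](ρ[z/x]((T ⋈[f=c] U))) → 0
  π[z,g](ρ[g/d](ρ[z/x]((T ⋈[f=c] U)))) → 0
  (σ[g<=3](σ[g>=3](R)) − π[z,g](ρ[g/d](ρ[z/x]((T ⋈[f=c] U))))) → 1
  π[g]((σ[g<=3](σ[g>=3](R)) − π[z,g](ρ[g/d](ρ[z/x]((T ⋈[f=c] U)))))) → 1

E1 and E2 produce the same multiset:
g
3

yes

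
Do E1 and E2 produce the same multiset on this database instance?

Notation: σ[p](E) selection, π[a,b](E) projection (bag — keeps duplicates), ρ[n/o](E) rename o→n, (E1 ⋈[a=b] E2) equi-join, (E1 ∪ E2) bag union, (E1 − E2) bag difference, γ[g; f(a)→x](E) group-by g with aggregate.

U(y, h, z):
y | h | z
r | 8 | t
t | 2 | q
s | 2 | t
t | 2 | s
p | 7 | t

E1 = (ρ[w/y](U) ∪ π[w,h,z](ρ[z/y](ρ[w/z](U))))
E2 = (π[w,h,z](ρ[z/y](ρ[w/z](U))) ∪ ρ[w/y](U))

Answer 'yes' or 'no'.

E1 row counts bottom-up:
  U → 5
  ρ[w/y](U) → 5
  U → 5
  ρ[w/z](U) → 5
  ρ[z/y](ρ[w/z](U)) → 5
  π[w,h,z](ρ[z/y](ρ[w/z](U))) → 5
  (ρ[w/y](U) ∪ π[w,h,z](ρ[z/y](ρ[w/z](U)))) → 10
E2 row counts bottom-up:
  U → 5
  ρ[w/z](U) → 5
  ρ[z/y](ρ[w/z](U)) → 5
  π[w,h,z](ρ[z/y](ρ[w/z](U))) → 5
  U → 5
  ρ[w/y](U) → 5
  (π[w,h,z](ρ[z/y](ρ[w/z](U))) ∪ ρ[w/y](U)) → 10

E1 and E2 produce the same multiset:
w | h | z
p | 7 | t
q | 2 | t
r | 8 | t
s | 2 | t
s | 2 | t
t | 2 | q
t | 2 | s
t | 2 | s
t | 7 | p
t | 8 | r

yes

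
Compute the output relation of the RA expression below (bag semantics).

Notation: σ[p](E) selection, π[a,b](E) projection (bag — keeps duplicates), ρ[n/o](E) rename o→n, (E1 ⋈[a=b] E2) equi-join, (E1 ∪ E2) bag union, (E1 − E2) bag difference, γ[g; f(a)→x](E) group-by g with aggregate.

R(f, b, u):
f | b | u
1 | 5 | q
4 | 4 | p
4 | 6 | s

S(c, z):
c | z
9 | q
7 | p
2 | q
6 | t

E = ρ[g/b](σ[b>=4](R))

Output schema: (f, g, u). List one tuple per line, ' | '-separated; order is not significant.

Stepwise |·|:
  R → 3
  σ[b>=4](R) → 3
  ρ[g/b](σ[b>=4](R)) → 3

== RESULT ==
f | g | u
1 | 5 | q
4 | 4 | p
4 | 6 | s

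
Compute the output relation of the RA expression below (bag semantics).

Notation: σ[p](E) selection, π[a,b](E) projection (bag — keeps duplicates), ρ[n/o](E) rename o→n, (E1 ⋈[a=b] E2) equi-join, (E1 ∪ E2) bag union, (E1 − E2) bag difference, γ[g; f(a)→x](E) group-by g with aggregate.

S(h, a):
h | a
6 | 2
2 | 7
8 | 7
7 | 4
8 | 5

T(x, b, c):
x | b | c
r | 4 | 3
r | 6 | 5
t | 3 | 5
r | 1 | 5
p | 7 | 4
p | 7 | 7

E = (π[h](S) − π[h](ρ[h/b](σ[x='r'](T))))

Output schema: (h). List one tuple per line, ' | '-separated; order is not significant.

Stepwise |·|:
  S → 5
  π[h](S) → 5
  T → 6
  σ[x='r'](T) → 3
  ρ[h/b](σ[x='r'](T)) → 3
  π[h](ρ[h/b](σ[x='r'](T))) → 3
  (π[h](S) − π[h](ρ[h/b](σ[x='r'](T)))) → 4

== RESULT ==
h
2
7
8
8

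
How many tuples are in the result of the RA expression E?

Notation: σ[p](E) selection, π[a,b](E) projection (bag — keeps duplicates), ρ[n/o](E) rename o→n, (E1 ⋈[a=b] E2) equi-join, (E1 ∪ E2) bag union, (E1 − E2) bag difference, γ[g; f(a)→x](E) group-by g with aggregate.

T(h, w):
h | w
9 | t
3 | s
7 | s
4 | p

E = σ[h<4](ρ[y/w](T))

Subexpression sizes:
  T → 4
  ρ[y/w](T) → 4
  σ[h<4](ρ[y/w](T)) → 1

|E| = 1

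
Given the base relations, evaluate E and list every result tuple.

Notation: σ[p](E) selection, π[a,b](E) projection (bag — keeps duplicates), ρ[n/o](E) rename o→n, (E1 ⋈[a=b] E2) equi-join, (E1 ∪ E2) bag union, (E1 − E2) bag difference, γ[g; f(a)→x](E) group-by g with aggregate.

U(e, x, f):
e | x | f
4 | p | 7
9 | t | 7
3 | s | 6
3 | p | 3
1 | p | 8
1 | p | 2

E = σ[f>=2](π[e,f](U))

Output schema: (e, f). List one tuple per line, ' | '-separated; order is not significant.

Row counts bottom-up:
  U → 6
  π[e,f](U) → 6
  σ[f>=2](π[e,f](U)) → 6

== RESULT ==
e | f
1 | 2
1 | 8
3 | 3
3 | 6
4 | 7
9 | 7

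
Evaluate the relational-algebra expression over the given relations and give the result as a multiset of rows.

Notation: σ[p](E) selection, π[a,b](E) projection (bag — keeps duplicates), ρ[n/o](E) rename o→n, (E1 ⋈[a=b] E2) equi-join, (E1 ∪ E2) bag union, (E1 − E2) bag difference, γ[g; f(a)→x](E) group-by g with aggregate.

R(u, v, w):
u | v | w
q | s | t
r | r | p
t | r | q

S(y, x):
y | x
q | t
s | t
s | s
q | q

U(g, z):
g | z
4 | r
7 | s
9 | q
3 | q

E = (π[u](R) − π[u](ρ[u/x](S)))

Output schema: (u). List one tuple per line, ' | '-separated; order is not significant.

Stepwise |·|:
  R → 3
  π[u](R) → 3
  S → 4
  ρ[u/x](S) → 4
  π[u](ρ[u/x](S)) → 4
  (π[u](R) − π[u](ρ[u/x](S))) → 1

== RESULT ==
u
r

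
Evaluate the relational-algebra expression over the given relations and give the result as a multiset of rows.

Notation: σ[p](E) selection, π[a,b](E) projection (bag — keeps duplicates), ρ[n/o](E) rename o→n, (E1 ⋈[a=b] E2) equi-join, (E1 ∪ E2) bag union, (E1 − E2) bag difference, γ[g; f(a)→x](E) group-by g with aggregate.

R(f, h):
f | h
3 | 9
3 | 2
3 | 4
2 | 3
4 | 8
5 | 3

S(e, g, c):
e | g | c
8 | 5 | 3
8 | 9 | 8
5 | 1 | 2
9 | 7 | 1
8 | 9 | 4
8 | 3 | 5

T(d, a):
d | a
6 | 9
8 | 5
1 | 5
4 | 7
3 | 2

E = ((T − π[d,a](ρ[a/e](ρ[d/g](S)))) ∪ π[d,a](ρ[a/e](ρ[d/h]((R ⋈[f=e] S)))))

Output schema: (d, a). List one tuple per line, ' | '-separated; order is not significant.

Subexpression sizes:
  T → 5
  S → 6
  ρ[d/g](S) → 6
  ρ[a/e](ρ[d/g](S)) → 6
  π[d,a](ρ[a/e](ρ[d/g](S))) → 6
  (T − π[d,a](ρ[a/e](ρ[d/g](S)))) → 4
  R → 6
  S → 6
  (R ⋈[f=e] S) → 1
  ρ[d/h]((R ⋈[f=e] S)) → 1
  ρ[a/e](ρ[d/h]((R ⋈[f=e] S))) → 1
  π[d,a](ρ[a/e](ρ[d/h]((R ⋈[f=e] S)))) → 1
  ((T − π[d,a](ρ[a/e](ρ[d/g](S)))) ∪ π[d,a](ρ[a/e](ρ[d/h]((R ⋈[f=e] S))))) → 5

== RESULT ==
d | a
3 | 2
3 | 5
4 | 7
6 | 9
8 | 5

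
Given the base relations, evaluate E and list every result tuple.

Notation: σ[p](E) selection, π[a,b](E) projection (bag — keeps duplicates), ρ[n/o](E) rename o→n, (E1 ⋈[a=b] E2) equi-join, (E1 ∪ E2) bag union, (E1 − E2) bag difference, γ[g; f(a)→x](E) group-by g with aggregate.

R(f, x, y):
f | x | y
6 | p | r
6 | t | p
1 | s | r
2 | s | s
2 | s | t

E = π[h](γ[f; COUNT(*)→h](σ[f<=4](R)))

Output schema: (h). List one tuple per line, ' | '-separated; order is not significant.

Row counts bottom-up:
  R → 5
  σ[f<=4](R) → 3
  γ[f; COUNT(*)→h](σ[f<=4](R)) → 2
  π[h](γ[f; COUNT(*)→h](σ[f<=4](R))) → 2

== RESULT ==
h
1
2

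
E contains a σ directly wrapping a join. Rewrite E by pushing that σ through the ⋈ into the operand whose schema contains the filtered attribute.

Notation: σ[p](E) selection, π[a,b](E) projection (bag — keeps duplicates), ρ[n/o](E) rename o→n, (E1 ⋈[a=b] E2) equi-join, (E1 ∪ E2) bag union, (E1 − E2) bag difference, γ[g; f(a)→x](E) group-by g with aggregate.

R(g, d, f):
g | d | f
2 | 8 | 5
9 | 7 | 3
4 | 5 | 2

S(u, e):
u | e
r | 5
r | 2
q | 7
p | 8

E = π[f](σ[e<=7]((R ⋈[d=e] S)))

σ filters on e, owned by the right side.
E' = π[f]((R ⋈[d=e] σ[e<=7](S)))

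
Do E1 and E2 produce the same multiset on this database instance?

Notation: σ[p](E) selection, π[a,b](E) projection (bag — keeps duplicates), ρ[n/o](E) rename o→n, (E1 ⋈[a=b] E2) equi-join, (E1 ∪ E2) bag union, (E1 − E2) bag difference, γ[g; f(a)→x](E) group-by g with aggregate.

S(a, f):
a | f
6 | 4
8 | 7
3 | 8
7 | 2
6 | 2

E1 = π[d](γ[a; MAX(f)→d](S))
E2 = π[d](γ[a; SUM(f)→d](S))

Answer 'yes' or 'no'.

E1 row counts bottom-up:
  S → 5
  γ[a; MAX(f)→d](S) → 4
  π[d](γ[a; MAX(f)→d](S)) → 4
E2 row counts bottom-up:
  S → 5
  γ[a; SUM(f)→d](S) → 4
  π[d](γ[a; SUM(f)→d](S)) → 4

E1 result:
d
2
4
7
8
E2 result:
d
2
6
7
8
Witness: (6,) appears 0× in E1 but 1× in E2.

no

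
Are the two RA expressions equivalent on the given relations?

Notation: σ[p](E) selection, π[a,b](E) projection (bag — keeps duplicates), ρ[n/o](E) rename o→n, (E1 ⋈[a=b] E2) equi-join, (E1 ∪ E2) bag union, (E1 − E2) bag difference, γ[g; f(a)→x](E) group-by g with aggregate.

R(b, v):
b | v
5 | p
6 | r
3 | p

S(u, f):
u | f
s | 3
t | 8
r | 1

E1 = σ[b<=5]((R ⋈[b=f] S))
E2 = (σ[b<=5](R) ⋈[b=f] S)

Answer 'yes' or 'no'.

E1 subexpression sizes:
  R → 3
  S → 3
  (R ⋈[b=f] S) → 1
  σ[b<=5]((R ⋈[b=f] S)) → 1
E2 subexpression sizes:
  R → 3
  σ[b<=5](R) → 2
  S → 3
  (σ[b<=5](R) ⋈[b=f] S) → 1

E1 and E2 produce the same multiset:
b | v | u | f
3 | p | s | 3

yes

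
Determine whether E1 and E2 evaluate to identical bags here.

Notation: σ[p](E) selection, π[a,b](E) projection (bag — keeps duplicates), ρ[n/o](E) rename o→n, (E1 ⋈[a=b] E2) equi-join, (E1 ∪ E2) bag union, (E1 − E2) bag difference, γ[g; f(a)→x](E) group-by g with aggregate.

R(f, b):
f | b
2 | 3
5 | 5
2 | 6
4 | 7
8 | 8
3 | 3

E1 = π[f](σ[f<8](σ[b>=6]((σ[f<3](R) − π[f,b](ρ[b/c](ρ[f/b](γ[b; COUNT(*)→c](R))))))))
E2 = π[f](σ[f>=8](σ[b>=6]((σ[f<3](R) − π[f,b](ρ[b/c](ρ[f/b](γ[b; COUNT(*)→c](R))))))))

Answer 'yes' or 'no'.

E1 row counts bottom-up:
  R → 6
  σ[f<3](R) → 2
  R → 6
  γ[b; COUNT(*)→c](R) → 5
  ρ[f/b](γ[b; COUNT(*)→c](R)) → 5
  ρ[b/c](ρ[f/b](γ[b; COUNT(*)→c](R))) → 5
  π[f,b](ρ[b/c](ρ[f/b](γ[b; COUNT(*)→c](R)))) → 5
  (σ[f<3](R) − π[f,b](ρ[b/c](ρ[f/b](γ[b; COUNT(*)→c](R))))) → 2
  σ[b>=6]((σ[f<3](R) − π[f,b](ρ[b/c](ρ[f/b](γ[b; COUNT(*)→c](R)))))) → 1
  σ[f<8](σ[b>=6]((σ[f<3](R) − π[f,b](ρ[b/c](ρ[f/b](γ[b; COUNT(*)→c](R))))))) → 1
  π[f](σ[f<8](σ[b>=6]((σ[f<3](R) − π[f,b](ρ[b/c](ρ[f/b](γ[b; COUNT(*)→c](R)))))))) → 1
E2 row counts bottom-up:
  R → 6
  σ[f<3](R) → 2
  R → 6
  γ[b; COUNT(*)→c](R) → 5
  ρ[f/b](γ[b; COUNT(*)→c](R)) → 5
  ρ[b/c](ρ[f/b](γ[b; COUNT(*)→c](R))) → 5
  π[f,b](ρ[b/c](ρ[f/b](γ[b; COUNT(*)→c](R)))) → 5
  (σ[f<3](R) − π[f,b](ρ[b/c](ρ[f/b](γ[b; COUNT(*)→c](R))))) → 2
  σ[b>=6]((σ[f<3](R) − π[f,b](ρ[b/c](ρ[f/b](γ[b; COUNT(*)→c](R)))))) → 1
  σ[f>=8](σ[b>=6]((σ[f<3](R) − π[f,b](ρ[b/c](ρ[f/b](γ[b; COUNT(*)→c](R))))))) → 0
  π[f](σ[f>=8](σ[b>=6]((σ[f<3](R) − π[f,b](ρ[b/c](ρ[f/b](γ[b; COUNT(*)→c](R)))))))) → 0

E1 result:
f
2
E2 result:
f
(0 rows)
Witness: (2,) appears 1× in E1 but 0× in E2.

no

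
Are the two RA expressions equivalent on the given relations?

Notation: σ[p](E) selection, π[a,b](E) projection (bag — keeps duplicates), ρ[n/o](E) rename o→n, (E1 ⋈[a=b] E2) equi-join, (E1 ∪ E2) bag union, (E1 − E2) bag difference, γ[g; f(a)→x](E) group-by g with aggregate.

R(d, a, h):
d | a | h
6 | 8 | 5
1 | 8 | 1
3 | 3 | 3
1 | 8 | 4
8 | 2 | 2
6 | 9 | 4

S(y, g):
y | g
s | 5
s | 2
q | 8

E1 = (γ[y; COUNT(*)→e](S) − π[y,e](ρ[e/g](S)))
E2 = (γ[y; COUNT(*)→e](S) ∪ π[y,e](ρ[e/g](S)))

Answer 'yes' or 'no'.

E1 stepwise |·|:
  S → 3
  γ[y; COUNT(*)→e](S) → 2
  S → 3
  ρ[e/g](S) → 3
  π[y,e](ρ[e/g](S)) → 3
  (γ[y; COUNT(*)→e](S) − π[y,e](ρ[e/g](S))) → 1
E2 stepwise |·|:
  S → 3
  γ[y; COUNT(*)→e](S) → 2
  S → 3
  ρ[e/g](S) → 3
  π[y,e](ρ[e/g](S)) → 3
  (γ[y; COUNT(*)→e](S) ∪ π[y,e](ρ[e/g](S))) → 5

E1 result:
y | e
q | 1
E2 result:
y | e
q | 1
q | 8
s | 2
s | 2
s | 5
Witness: ('q', 8) appears 0× in E1 but 1× in E2.

no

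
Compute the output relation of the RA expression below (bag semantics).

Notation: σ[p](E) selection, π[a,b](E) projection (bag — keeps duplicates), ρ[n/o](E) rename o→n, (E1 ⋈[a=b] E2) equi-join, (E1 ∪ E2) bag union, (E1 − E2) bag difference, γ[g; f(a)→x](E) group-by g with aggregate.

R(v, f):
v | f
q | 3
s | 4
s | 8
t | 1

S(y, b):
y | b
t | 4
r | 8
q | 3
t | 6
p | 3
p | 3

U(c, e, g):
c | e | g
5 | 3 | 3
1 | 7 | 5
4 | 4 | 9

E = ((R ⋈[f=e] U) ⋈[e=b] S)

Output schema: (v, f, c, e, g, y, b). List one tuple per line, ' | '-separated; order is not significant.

Stepwise |·|:
  R → 4
  U → 3
  (R ⋈[f=e] U) → 2
  S → 6
  ((R ⋈[f=e] U) ⋈[e=b] S) → 4

== RESULT ==
v | f | c | e | g | y | b
q | 3 | 5 | 3 | 3 | p | 3
q | 3 | 5 | 3 | 3 | p | 3
q | 3 | 5 | 3 | 3 | q | 3
s | 4 | 4 | 4 | 9 | t | 4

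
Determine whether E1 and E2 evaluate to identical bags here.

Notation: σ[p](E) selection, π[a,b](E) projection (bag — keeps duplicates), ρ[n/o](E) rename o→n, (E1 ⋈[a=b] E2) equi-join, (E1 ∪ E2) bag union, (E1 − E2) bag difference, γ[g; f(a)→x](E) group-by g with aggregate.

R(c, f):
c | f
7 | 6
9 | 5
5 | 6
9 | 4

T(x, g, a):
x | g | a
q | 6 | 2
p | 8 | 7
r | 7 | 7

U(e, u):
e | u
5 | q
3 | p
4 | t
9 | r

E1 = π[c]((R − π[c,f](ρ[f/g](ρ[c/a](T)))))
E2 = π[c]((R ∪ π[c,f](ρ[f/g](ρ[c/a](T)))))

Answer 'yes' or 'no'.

E1 per-node cardinality:
  R → 4
  T → 3
  ρ[c/a](T) → 3
  ρ[f/g](ρ[c/a](T)) → 3
  π[c,f](ρ[f/g](ρ[c/a](T))) → 3
  (R − π[c,f](ρ[f/g](ρ[c/a](T)))) → 4
  π[c]((R − π[c,f](ρ[f/g](ρ[c/a](T))))) → 4
E2 per-node cardinality:
  R → 4
  T → 3
  ρ[c/a](T) → 3
  ρ[f/g](ρ[c/a](T)) → 3
  π[c,f](ρ[f/g](ρ[c/a](T))) → 3
  (R ∪ π[c,f](ρ[f/g](ρ[c/a](T)))) → 7
  π[c]((R ∪ π[c,f](ρ[f/g](ρ[c/a](T))))) → 7

E1 result:
c
5
7
9
9
E2 result:
c
2
5
7
7
7
9
9
Witness: (7,) appears 1× in E1 but 3× in E2.

no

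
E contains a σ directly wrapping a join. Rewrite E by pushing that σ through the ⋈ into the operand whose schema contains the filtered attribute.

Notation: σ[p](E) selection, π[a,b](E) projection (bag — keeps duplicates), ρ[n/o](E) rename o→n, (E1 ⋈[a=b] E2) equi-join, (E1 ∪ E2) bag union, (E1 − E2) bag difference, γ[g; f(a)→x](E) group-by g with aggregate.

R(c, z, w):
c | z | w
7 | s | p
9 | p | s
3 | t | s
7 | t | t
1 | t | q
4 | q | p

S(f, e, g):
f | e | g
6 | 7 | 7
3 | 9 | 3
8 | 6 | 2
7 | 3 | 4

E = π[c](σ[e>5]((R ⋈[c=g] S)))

σ filters on e, owned by the right side.
E' = π[c]((R ⋈[c=g] σ[e>5](S)))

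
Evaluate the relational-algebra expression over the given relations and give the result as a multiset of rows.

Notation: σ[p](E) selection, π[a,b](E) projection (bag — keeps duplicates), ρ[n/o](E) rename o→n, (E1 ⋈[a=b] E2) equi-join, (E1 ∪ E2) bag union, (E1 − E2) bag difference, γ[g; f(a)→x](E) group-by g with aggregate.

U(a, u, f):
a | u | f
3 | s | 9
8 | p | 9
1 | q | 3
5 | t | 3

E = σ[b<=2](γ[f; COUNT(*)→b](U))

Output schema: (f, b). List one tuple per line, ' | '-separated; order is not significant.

Row counts bottom-up:
  U → 4
  γ[f; COUNT(*)→b](U) → 2
  σ[b<=2](γ[f; COUNT(*)→b](U)) → 2

== RESULT ==
f | b
3 | 2
9 | 2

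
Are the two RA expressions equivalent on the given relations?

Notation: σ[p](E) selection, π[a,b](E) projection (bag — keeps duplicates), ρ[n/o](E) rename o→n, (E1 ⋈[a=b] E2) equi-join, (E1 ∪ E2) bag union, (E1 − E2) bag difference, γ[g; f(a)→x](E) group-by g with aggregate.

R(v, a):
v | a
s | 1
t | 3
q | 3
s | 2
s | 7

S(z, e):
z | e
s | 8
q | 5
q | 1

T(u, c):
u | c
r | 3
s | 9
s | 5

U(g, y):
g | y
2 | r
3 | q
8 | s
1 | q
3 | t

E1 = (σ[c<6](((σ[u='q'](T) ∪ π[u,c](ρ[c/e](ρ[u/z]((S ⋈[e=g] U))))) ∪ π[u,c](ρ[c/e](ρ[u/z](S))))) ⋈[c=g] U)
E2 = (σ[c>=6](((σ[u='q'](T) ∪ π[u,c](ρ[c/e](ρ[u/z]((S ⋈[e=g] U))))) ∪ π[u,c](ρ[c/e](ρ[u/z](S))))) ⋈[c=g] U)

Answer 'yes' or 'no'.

E1 per-node cardinality:
  T → 3
  σ[u='q'](T) → 0
  S → 3
  U → 5
  (S ⋈[e=g] U) → 2
  ρ[u/z]((S ⋈[e=g] U)) → 2
  ρ[c/e](ρ[u/z]((S ⋈[e=g] U))) → 2
  π[u,c](ρ[c/e](ρ[u/z]((S ⋈[e=g] U)))) → 2
  (σ[u='q'](T) ∪ π[u,c](ρ[c/e](ρ[u/z]((S ⋈[e=g] U))))) → 2
  S → 3
  ρ[u/z](S) → 3
  ρ[c/e](ρ[u/z](S)) → 3
  π[u,c](ρ[c/e](ρ[u/z](S))) → 3
  ((σ[u='q'](T) ∪ π[u,c](ρ[c/e](ρ[u/z]((S ⋈[e=g] U))))) ∪ π[u,c](ρ[c/e](ρ[u/z](S)))) → 5
  σ[c<6](((σ[u='q'](T) ∪ π[u,c](ρ[c/e](ρ[u/z]((S ⋈[e=g] U))))) ∪ π[u,c](ρ[c/e](ρ[u/z](S))))) → 3
  U → 5
  (σ[c<6](((σ[u='q'](T) ∪ π[u,c](ρ[c/e](ρ[u/z]((S ⋈[e=g] U))))) ∪ π[u,c](ρ[c/e](ρ[u/z](S))))) ⋈[c=g] U) → 2
E2 per-node cardinality:
  T → 3
  σ[u='q'](T) → 0
  S → 3
  U → 5
  (S ⋈[e=g] U) → 2
  ρ[u/z]((S ⋈[e=g] U)) → 2
  ρ[c/e](ρ[u/z]((S ⋈[e=g] U))) → 2
  π[u,c](ρ[c/e](ρ[u/z]((S ⋈[e=g] U)))) → 2
  (σ[u='q'](T) ∪ π[u,c](ρ[c/e](ρ[u/z]((S ⋈[e=g] U))))) → 2
  S → 3
  ρ[u/z](S) → 3
  ρ[c/e](ρ[u/z](S)) → 3
  π[u,c](ρ[c/e](ρ[u/z](S))) → 3
  ((σ[u='q'](T) ∪ π[u,c](ρ[c/e](ρ[u/z]((S ⋈[e=g] U))))) ∪ π[u,c](ρ[c/e](ρ[u/z](S)))) → 5
  σ[c>=6](((σ[u='q'](T) ∪ π[u,c](ρ[c/e](ρ[u/z]((S ⋈[e=g] U))))) ∪ π[u,c](ρ[c/e](ρ[u/z](S))))) → 2
  U → 5
  (σ[c>=6](((σ[u='q'](T) ∪ π[u,c](ρ[c/e](ρ[u/z]((S ⋈[e=g] U))))) ∪ π[u,c](ρ[c/e](ρ[u/z](S))))) ⋈[c=g] U) → 2

E1 result:
u | c | g | y
q | 1 | 1 | q
q | 1 | 1 | q
E2 result:
u | c | g | y
s | 8 | 8 | s
s | 8 | 8 | s
Witness: ('q', 1, 1, 'q') appears 2× in E1 but 0× in E2.

no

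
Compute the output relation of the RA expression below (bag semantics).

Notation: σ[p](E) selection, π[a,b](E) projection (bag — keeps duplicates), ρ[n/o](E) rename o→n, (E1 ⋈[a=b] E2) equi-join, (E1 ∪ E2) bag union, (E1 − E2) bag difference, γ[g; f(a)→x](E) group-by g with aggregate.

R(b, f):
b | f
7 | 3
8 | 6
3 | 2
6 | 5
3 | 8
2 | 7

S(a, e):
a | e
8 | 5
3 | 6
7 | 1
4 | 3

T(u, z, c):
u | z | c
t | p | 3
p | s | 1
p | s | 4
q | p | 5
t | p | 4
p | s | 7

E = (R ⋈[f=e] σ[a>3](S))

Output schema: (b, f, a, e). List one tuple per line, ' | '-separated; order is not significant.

Subexpression sizes:
  R → 6
  S → 4
  σ[a>3](S) → 3
  (R ⋈[f=e] σ[a>3](S)) → 2

== RESULT ==
b | f | a | e
6 | 5 | 8 | 5
7 | 3 | 4 | 3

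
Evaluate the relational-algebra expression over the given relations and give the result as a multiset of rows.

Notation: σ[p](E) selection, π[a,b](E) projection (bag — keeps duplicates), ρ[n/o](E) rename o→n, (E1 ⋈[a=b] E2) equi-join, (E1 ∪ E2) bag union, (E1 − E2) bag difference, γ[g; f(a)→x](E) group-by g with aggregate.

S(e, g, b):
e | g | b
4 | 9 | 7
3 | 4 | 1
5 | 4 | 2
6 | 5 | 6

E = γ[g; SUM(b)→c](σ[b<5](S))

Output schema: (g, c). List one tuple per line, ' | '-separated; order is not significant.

Subexpression sizes:
  S → 4
  σ[b<5](S) → 2
  γ[g; SUM(b)→c](σ[b<5](S)) → 1

== RESULT ==
g | c
4 | 3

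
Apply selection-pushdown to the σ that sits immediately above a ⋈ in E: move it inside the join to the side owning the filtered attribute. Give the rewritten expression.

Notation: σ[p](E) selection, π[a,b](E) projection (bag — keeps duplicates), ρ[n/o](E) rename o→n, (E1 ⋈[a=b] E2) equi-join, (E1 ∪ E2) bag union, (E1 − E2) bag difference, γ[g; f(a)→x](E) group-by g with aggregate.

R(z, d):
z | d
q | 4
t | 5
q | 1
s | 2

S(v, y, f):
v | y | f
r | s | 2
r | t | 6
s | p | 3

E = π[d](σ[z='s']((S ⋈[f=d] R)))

σ filters on z, owned by the right side.
E' = π[d]((S ⋈[f=d] σ[z='s'](R)))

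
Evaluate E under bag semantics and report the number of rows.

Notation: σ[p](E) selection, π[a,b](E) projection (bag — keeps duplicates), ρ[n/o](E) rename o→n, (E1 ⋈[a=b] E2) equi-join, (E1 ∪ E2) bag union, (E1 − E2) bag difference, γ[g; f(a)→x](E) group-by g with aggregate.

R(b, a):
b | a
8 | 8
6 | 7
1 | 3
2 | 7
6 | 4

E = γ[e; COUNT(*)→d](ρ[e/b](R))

Row counts bottom-up:
  R → 5
  ρ[e/b](R) → 5
  γ[e; COUNT(*)→d](ρ[e/b](R)) → 4

|E| = 4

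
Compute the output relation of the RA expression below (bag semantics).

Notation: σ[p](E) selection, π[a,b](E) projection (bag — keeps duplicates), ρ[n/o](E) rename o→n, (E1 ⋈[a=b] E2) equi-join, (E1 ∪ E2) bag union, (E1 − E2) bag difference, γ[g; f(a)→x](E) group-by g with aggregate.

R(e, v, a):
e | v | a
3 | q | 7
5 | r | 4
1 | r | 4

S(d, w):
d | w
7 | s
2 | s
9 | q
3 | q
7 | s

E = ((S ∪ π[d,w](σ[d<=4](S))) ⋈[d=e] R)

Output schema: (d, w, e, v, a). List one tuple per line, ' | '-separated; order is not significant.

Row counts bottom-up:
  S → 5
  S → 5
  σ[d<=4](S) → 2
  π[d,w](σ[d<=4](S)) → 2
  (S ∪ π[d,w](σ[d<=4](S))) → 7
  R → 3
  ((S ∪ π[d,w](σ[d<=4](S))) ⋈[d=e] R) → 2

== RESULT ==
d | w | e | v | a
3 | q | 3 | q | 7
3 | q | 3 | q | 7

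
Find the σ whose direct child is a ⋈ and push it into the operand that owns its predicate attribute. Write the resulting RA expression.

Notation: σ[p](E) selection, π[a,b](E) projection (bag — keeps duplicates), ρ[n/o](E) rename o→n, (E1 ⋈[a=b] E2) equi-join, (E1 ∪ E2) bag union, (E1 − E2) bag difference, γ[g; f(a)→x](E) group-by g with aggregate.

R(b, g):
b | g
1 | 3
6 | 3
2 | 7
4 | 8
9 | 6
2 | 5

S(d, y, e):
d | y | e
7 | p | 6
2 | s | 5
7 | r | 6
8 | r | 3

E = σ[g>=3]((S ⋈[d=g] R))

σ filters on g, owned by the right side.
E' = (S ⋈[d=g] σ[g>=3](R))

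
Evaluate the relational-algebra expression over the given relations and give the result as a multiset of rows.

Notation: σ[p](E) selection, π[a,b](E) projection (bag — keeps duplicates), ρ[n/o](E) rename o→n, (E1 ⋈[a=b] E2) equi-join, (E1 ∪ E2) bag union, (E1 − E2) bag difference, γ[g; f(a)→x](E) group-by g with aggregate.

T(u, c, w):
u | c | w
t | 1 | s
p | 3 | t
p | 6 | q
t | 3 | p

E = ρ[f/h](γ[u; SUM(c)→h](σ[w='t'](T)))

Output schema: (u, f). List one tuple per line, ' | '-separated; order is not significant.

Subexpression sizes:
  T → 4
  σ[w='t'](T) → 1
  γ[u; SUM(c)→h](σ[w='t'](T)) → 1
  ρ[f/h](γ[u; SUM(c)→h](σ[w='t'](T))) → 1

== RESULT ==
u | f
p | 3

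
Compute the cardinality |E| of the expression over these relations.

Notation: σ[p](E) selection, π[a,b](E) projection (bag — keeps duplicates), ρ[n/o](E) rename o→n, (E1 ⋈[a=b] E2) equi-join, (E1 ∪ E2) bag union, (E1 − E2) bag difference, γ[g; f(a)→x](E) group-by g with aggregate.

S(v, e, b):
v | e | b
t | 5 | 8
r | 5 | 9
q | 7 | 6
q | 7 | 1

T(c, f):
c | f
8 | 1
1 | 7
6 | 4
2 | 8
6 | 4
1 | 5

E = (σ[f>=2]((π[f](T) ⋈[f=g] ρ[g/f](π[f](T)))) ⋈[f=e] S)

Stepwise |·|:
  T → 6
  π[f](T) → 6
  T → 6
  π[f](T) → 6
  ρ[g/f](π[f](T)) → 6
  (π[f](T) ⋈[f=g] ρ[g/f](π[f](T))) → 8
  σ[f>=2]((π[f](T) ⋈[f=g] ρ[g/f](π[f](T)))) → 7
  S → 4
  (σ[f>=2]((π[f](T) ⋈[f=g] ρ[g/f](π[f](T)))) ⋈[f=e] S) → 4

|E| = 4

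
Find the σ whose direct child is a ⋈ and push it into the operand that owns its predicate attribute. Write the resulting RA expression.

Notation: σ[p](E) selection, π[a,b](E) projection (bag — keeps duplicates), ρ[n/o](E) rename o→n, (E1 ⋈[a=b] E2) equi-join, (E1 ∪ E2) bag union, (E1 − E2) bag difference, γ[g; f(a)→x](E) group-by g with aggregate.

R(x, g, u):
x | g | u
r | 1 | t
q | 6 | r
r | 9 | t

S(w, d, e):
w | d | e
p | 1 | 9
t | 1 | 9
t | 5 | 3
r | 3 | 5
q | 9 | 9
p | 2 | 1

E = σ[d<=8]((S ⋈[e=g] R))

σ filters on d, owned by the left side.
E' = (σ[d<=8](S) ⋈[e=g] R)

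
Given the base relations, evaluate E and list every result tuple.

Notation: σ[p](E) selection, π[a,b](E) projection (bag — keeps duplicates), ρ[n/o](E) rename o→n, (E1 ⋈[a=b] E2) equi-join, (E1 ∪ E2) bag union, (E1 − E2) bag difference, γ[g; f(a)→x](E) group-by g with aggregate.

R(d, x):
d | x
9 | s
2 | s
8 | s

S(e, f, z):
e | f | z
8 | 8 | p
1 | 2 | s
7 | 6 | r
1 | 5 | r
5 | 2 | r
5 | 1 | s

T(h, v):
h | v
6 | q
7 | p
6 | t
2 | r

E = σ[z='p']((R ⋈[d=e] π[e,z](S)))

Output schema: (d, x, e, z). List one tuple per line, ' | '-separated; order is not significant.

Stepwise |·|:
  R → 3
  S → 6
  π[e,z](S) → 6
  (R ⋈[d=e] π[e,z](S)) → 1
  σ[z='p']((R ⋈[d=e] π[e,z](S))) → 1

== RESULT ==
d | x | e | z
8 | s | 8 | p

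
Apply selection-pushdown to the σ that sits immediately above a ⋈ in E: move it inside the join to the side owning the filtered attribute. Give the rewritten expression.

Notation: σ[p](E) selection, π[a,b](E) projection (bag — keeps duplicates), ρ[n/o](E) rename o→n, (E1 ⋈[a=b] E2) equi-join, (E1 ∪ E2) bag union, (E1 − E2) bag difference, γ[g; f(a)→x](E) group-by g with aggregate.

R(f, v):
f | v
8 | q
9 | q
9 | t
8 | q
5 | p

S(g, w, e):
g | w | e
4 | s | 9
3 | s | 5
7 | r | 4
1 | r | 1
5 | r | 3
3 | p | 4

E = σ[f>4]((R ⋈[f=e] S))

σ filters on f, owned by the left side.
E' = (σ[f>4](R) ⋈[f=e] S)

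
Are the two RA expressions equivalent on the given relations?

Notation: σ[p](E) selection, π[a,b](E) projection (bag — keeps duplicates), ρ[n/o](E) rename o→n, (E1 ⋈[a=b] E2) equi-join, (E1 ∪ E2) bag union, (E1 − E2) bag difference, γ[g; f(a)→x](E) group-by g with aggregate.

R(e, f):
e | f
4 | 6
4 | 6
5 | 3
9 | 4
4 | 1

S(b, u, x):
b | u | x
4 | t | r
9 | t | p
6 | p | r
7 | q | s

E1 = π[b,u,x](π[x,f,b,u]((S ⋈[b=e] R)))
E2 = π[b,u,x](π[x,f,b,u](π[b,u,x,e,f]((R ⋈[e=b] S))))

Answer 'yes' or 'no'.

E1 per-node cardinality:
  S → 4
  R → 5
  (S ⋈[b=e] R) → 4
  π[x,f,b,u]((S ⋈[b=e] R)) → 4
  π[b,u,x](π[x,f,b,u]((S ⋈[b=e] R))) → 4
E2 per-node cardinality:
  R → 5
  S → 4
  (R ⋈[e=b] S) → 4
  π[b,u,x,e,f]((R ⋈[e=b] S)) → 4
  π[x,f,b,u](π[b,u,x,e,f]((R ⋈[e=b] S))) → 4
  π[b,u,x](π[x,f,b,u](π[b,u,x,e,f]((R ⋈[e=b] S)))) → 4

E1 and E2 produce the same multiset:
b | u | x
4 | t | r
4 | t | r
4 | t | r
9 | t | p

yes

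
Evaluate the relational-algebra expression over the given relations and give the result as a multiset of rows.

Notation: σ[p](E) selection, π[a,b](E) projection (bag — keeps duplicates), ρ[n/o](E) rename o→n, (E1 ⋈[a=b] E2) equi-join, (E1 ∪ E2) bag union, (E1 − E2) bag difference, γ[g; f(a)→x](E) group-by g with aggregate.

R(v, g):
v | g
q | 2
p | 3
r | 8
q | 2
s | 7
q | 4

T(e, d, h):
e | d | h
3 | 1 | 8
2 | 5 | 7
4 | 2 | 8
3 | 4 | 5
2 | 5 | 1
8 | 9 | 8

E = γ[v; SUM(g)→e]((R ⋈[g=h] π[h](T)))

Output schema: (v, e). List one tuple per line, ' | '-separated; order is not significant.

Stepwise |·|:
  R → 6
  T → 6
  π[h](T) → 6
  (R ⋈[g=h] π[h](T)) → 4
  γ[v; SUM(g)→e]((R ⋈[g=h] π[h](T))) → 2

== RESULT ==
v | e
r | 24
s | 7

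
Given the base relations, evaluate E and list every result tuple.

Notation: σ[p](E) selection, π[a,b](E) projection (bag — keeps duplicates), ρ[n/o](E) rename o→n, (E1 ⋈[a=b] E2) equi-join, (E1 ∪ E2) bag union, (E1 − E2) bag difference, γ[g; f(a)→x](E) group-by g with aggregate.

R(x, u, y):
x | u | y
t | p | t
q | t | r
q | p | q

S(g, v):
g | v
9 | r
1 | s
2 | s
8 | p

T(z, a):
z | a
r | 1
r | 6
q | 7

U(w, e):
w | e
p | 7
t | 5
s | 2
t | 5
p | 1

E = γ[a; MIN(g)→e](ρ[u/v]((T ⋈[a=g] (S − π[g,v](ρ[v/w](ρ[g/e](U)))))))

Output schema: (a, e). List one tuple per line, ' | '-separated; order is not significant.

Per-node cardinality:
  T → 3
  S → 4
  U → 5
  ρ[g/e](U) → 5
  ρ[v/w](ρ[g/e](U)) → 5
  π[g,v](ρ[v/w](ρ[g/e](U))) → 5
  (S − π[g,v](ρ[v/w](ρ[g/e](U)))) → 3
  (T ⋈[a=g] (S − π[g,v](ρ[v/w](ρ[g/e](U))))) → 1
  ρ[u/v]((T ⋈[a=g] (S − π[g,v](ρ[v/w](ρ[g/e](U)))))) → 1
  γ[a; MIN(g)→e](ρ[u/v]((T ⋈[a=g] (S − π[g,v](ρ[v/w](ρ[g/e](U))))))) → 1

== RESULT ==
a | e
1 | 1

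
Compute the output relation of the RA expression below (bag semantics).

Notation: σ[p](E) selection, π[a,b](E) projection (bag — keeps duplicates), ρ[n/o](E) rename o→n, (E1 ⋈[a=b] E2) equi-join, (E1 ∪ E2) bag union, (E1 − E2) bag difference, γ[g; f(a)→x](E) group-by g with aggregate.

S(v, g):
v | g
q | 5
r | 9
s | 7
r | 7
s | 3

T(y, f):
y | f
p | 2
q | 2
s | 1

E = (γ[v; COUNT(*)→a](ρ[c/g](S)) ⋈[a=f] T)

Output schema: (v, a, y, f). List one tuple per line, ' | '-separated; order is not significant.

Per-node cardinality:
  S → 5
  ρ[c/g](S) → 5
  γ[v; COUNT(*)→a](ρ[c/g](S)) → 3
  T → 3
  (γ[v; COUNT(*)→a](ρ[c/g](S)) ⋈[a=f] T) → 5

== RESULT ==
v | a | y | f
q | 1 | s | 1
r | 2 | p | 2
r | 2 | q | 2
s | 2 | p | 2
s | 2 | q | 2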